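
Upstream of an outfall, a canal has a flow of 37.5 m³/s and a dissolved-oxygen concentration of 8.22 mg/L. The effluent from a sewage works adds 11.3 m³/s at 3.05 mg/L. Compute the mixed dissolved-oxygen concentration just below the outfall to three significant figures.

7.02 mg/L

Flow-weighted mixing: C = (Q_r C_r + Q_w C_w)/(Q_r + Q_w)
= (37.5×8.22 + 11.3×3.05)/(37.5 + 11.3) = 342.7/48.80 = 7.023 mg/L.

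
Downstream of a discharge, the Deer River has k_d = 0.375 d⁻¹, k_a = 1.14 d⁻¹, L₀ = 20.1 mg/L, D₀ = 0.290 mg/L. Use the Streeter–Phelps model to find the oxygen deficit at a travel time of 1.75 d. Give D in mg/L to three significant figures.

k_d L₀/(k_a−k_d) = 0.375×20.1/(1.14−0.375) = 7.538/0.7650 = 9.853 mg/L.
e^(−k_d t) = e^(−0.375×1.750) = 0.5188; e^(−k_a t) = e^(−1.14×1.750) = 0.1360.
D = 9.853 × (0.5188 − 0.1360) + 0.290 × 0.1360 = 3.772 + 0.03944 = 3.811 mg/L.

D ≈ 3.81 mg/L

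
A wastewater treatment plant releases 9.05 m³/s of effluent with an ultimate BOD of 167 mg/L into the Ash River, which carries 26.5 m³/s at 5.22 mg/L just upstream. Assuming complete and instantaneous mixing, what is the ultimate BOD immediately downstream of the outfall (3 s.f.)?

Flow-weighted mixing: C = (Q_r C_r + Q_w C_w)/(Q_r + Q_w)
= (26.5×5.22 + 9.05×167)/(26.5 + 9.05) = 1650/35.55 = 46.40 mg/L.

46.4 mg/L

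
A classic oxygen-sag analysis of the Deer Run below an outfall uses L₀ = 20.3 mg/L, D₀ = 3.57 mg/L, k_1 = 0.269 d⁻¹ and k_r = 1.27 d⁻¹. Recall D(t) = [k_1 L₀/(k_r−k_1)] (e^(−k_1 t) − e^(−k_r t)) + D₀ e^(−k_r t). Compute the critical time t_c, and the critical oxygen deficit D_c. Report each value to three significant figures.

With k_r/k_1 = 4.721 and 1 − D₀(k_r−k_1)/(k_1 L₀) = 0.3456,
t_c = ln(4.721 × 0.3456) / (1.27 − 0.269) = ln(1.632) / 1.001 = 0.4895/1.001 = 0.4891 d.
L(t_c) = L₀ e^(−k_1 t_c) = 20.3 × 0.8767 = 17.80 mg/L, and at the critical point k_r D_c = k_1 L, so D_c = (0.269/1.27) × 17.80 = 3.770 mg/L.

t_c ≈ 0.489 d; D_c ≈ 3.77 mg/L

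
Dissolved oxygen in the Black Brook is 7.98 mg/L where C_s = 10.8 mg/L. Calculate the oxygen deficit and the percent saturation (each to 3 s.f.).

D = C_s − C = 10.8 − 7.98 = 2.82 mg/L.
% saturation = 7.98/10.8 × 100 = 73.9 %.

D ≈ 2.82 mg/L; 73.9 % saturation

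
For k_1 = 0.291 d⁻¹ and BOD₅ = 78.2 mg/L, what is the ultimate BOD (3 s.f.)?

BOD₅ = L₀(1 − e^(−5k_1)) ⇒ L₀ = BOD₅ / (1 − e^(−5×0.291))
= 78.2 / (1 − 0.2334) = 78.2 / 0.7666 = 102.0 mg/L.

L₀ ≈ 102 mg/L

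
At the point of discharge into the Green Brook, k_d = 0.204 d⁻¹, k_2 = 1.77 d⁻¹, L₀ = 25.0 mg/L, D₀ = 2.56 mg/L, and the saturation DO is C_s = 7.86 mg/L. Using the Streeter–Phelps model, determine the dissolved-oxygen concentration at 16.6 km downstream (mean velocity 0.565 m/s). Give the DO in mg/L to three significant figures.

DO ≈ 5.20 mg/L

Travel time t = x/v = 16.6 km / (0.565 m/s) = 16600 m / 0.565 m/s = 29380 s = 0.3401 d.
k_d L₀/(k_2−k_d) = 0.204×25.0/(1.77−0.204) = 5.100/1.566 = 3.257 mg/L.
e^(−k_d t) = e^(−0.204×0.3401) = 0.9330; e^(−k_2 t) = e^(−1.77×0.3401) = 0.5478.
D = 3.257 × (0.9330 − 0.5478) + 2.56 × 0.5478 = 1.255 + 1.402 = 2.657 mg/L.
DO = C_s − D = 7.86 − 2.657 = 5.203 mg/L.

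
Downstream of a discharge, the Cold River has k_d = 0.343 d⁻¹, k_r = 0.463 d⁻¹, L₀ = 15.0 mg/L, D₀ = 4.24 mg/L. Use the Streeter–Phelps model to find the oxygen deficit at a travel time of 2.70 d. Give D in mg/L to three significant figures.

D ≈ 5.91 mg/L

k_d L₀/(k_r−k_d) = 0.343×15.0/(0.463−0.343) = 5.145/0.1200 = 42.88 mg/L.
e^(−k_d t) = e^(−0.343×2.700) = 0.3961; e^(−k_r t) = e^(−0.463×2.700) = 0.2865.
D = 42.88 × (0.3961 − 0.2865) + 4.24 × 0.2865 = 4.700 + 1.215 = 5.915 mg/L.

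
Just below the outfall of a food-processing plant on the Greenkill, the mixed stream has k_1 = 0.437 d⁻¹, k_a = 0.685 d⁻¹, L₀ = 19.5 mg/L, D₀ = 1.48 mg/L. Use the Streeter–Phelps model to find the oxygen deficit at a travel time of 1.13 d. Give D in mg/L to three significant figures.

k_1 L₀/(k_a−k_1) = 0.437×19.5/(0.685−0.437) = 8.521/0.2480 = 34.36 mg/L.
e^(−k_1 t) = e^(−0.437×1.130) = 0.6103; e^(−k_a t) = e^(−0.685×1.130) = 0.4611.
D = 34.36 × (0.6103 − 0.4611) + 1.48 × 0.4611 = 5.125 + 0.6825 = 5.808 mg/L.

D ≈ 5.81 mg/L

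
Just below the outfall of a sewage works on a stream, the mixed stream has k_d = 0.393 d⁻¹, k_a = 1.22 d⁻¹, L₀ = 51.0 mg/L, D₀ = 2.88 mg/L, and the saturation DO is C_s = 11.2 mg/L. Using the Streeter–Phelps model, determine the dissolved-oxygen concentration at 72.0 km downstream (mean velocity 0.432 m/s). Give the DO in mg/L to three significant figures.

DO ≈ 1.87 mg/L

Travel time t = x/v = 72.0 km / (0.432 m/s) = 72000 m / 0.432 m/s = 166700 s = 1.929 d.
k_d L₀/(k_a−k_d) = 0.393×51.0/(1.22−0.393) = 20.04/0.8270 = 24.24 mg/L.
e^(−k_d t) = e^(−0.393×1.929) = 0.4686; e^(−k_a t) = e^(−1.22×1.929) = 0.09505.
D = 24.24 × (0.4686 − 0.09505) + 2.88 × 0.09505 = 9.052 + 0.2737 = 9.326 mg/L.
DO = C_s − D = 11.2 − 9.326 = 1.874 mg/L.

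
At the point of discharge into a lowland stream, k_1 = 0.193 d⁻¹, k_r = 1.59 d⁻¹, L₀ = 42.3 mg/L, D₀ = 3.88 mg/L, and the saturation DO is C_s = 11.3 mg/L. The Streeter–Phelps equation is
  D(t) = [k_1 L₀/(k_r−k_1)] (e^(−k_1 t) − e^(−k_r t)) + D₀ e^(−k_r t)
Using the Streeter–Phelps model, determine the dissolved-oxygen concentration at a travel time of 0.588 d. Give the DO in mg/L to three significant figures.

k_1 L₀/(k_r−k_1) = 0.193×42.3/(1.59−0.193) = 8.164/1.397 = 5.844 mg/L.
e^(−k_1 t) = e^(−0.193×0.5880) = 0.8927; e^(−k_r t) = e^(−1.59×0.5880) = 0.3926.
D = 5.844 × (0.8927 − 0.3926) + 3.88 × 0.3926 = 2.923 + 1.523 = 4.446 mg/L.
DO = C_s − D = 11.3 − 4.446 = 6.854 mg/L.

DO ≈ 6.85 mg/L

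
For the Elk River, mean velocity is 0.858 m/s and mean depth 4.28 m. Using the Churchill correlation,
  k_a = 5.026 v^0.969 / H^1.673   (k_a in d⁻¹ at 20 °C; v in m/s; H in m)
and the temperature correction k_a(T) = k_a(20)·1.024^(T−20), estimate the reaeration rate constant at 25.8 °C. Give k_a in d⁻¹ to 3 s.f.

k_a ≈ 0.437 d⁻¹

k_a(20) = 5.026 × 0.858^0.969 / 4.28^1.673 = 5.026 × 0.8621 / 11.39 = 0.3805 d⁻¹.
k_a(25.8) = 0.3805 × 1.024^(25.8−20) = 0.3805 × 1.147 = 0.4366 d⁻¹.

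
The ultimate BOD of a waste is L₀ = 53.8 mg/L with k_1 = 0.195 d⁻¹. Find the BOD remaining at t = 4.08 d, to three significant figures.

L ≈ 24.3 mg/L

L_t = L₀ e^(−k_1 t) = 53.8 × e^(−0.195×4.08) = 53.8 × 0.4513 = 24.28 mg/L.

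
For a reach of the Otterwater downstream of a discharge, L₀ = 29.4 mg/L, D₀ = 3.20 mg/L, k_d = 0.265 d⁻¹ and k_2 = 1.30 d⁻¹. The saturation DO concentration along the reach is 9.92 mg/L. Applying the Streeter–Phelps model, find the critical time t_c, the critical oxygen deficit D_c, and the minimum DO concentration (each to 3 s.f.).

t_c ≈ 1.00 d; D_c ≈ 4.60 mg/L; min DO ≈ 5.32 mg/L

At the critical point dD/dt = 0, so k_d L₀ e^(−k_d t) = k_2 D. Substituting D(t) from the Streeter–Phelps equation and solving for t gives
t_c = ln[(k_2/k_d)(1 − D₀(k_2−k_d)/(k_d L₀))] / (k_2−k_d).
Here k_2−k_d = 1.035 d⁻¹ and 1 − D₀(k_2−k_d)/(k_d L₀) = 1 − 3.20×1.035/(0.265×29.4) = 0.5749, so
t_c = ln(4.906 × 0.5749) / 1.035 = 1.037 / 1.035 = 1.002 d.
D_c = (k_d/k_2) L₀ e^(−k_d t_c) = (0.265/1.30) × 29.4 × e^(−0.265×1.002) = 0.2038 × 29.4 × 0.7668 = 4.596 mg/L.
Minimum DO = C_s − D_c = 9.92 − 4.596 = 5.324 mg/L.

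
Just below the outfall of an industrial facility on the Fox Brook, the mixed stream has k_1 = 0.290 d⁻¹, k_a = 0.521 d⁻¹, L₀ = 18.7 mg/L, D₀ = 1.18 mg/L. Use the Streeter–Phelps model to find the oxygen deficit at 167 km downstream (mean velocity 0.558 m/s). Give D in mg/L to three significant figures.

D ≈ 4.93 mg/L

Travel time t = x/v = 167 km / (0.558 m/s) = 167000 m / 0.558 m/s = 299300 s = 3.464 d.
k_1 L₀/(k_a−k_1) = 0.290×18.7/(0.521−0.290) = 5.423/0.2310 = 23.48 mg/L.
e^(−k_1 t) = e^(−0.290×3.464) = 0.3662; e^(−k_a t) = e^(−0.521×3.464) = 0.1645.
D = 23.48 × (0.3662 − 0.1645) + 1.18 × 0.1645 = 4.735 + 0.1941 = 4.929 mg/L.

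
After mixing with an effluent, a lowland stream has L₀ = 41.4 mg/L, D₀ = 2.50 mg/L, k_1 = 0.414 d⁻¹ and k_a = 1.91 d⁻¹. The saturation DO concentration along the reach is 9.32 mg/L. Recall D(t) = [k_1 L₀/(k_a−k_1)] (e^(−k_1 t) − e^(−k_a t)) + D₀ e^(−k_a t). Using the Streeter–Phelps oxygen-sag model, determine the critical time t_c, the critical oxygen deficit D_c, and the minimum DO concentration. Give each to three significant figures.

t_c = [1/(k_a−k_1)] ln[(k_a/k_1)(1 − D₀(k_a−k_1)/(k_1 L₀))]
= [1/(1.91−0.414)] ln[(1.91/0.414)(1 − 2.50×1.496/(0.414×41.4))]
= (1/1.496) ln[4.614 × 0.7818] = 0.6684 × ln(3.607) = 0.6684 × 1.283 = 0.8575 d.
L(t_c) = L₀ e^(−k_1 t_c) = 41.4 × 0.7012 = 29.03 mg/L, and at the critical point k_a D_c = k_1 L, so D_c = (0.414/1.91) × 29.03 = 6.292 mg/L.
Minimum DO = C_s − D_c = 9.32 − 6.292 = 3.028 mg/L.

t_c ≈ 0.858 d; D_c ≈ 6.29 mg/L; min DO ≈ 3.03 mg/L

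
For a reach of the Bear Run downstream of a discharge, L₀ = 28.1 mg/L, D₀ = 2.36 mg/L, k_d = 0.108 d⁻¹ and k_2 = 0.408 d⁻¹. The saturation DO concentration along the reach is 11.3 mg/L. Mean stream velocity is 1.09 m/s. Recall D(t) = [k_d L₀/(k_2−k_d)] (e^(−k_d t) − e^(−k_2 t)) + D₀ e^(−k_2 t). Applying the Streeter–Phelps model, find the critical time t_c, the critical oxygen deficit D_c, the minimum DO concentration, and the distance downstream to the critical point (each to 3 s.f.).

t_c ≈ 3.54 d; D_c ≈ 5.07 mg/L; min DO ≈ 6.23 mg/L; x_c ≈ 334 km

t_c = [1/(k_2−k_d)] ln[(k_2/k_d)(1 − D₀(k_2−k_d)/(k_d L₀))]
= [1/(0.408−0.108)] ln[(0.408/0.108)(1 − 2.36×0.3000/(0.108×28.1))]
= (1/0.3000) ln[3.778 × 0.7667] = 3.333 × ln(2.896) = 3.333 × 1.063 = 3.545 d.
L(t_c) = L₀ e^(−k_d t_c) = 28.1 × 0.6819 = 19.16 mg/L, and at the critical point k_2 D_c = k_d L, so D_c = (0.108/0.408) × 19.16 = 5.072 mg/L.
Minimum DO = C_s − D_c = 11.3 − 5.072 = 6.228 mg/L.
x_c = v t_c = 1.09 m/s × 3.545 d × 86400 s/d = 333800 m ≈ 334 km.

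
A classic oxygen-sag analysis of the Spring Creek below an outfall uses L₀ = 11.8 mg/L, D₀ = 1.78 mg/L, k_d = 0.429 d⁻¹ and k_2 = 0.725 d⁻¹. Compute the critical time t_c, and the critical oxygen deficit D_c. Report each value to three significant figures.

At the critical point dD/dt = 0, so k_d L₀ e^(−k_d t) = k_2 D. Substituting D(t) from the Streeter–Phelps equation and solving for t gives
t_c = ln[(k_2/k_d)(1 − D₀(k_2−k_d)/(k_d L₀))] / (k_2−k_d).
Here k_2−k_d = 0.2960 d⁻¹ and 1 − D₀(k_2−k_d)/(k_d L₀) = 1 − 1.78×0.2960/(0.429×11.8) = 0.8959, so
t_c = ln(1.690 × 0.8959) / 0.2960 = 0.4148 / 0.2960 = 1.401 d.
L(t_c) = L₀ e^(−k_d t_c) = 11.8 × 0.5482 = 6.468 mg/L, and at the critical point k_2 D_c = k_d L, so D_c = (0.429/0.725) × 6.468 = 3.827 mg/L.

t_c ≈ 1.40 d; D_c ≈ 3.83 mg/L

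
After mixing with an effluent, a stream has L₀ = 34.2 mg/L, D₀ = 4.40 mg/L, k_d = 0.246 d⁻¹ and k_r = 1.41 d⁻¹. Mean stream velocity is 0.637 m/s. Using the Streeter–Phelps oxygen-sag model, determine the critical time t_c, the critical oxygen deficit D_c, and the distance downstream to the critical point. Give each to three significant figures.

t_c ≈ 0.694 d; D_c ≈ 5.03 mg/L; x_c ≈ 38.2 km

With k_r/k_d = 5.732 and 1 − D₀(k_r−k_d)/(k_d L₀) = 0.3912,
t_c = ln(5.732 × 0.3912) / (1.41 − 0.246) = ln(2.242) / 1.164 = 0.8076/1.164 = 0.6938 d.
L(t_c) = L₀ e^(−k_d t_c) = 34.2 × 0.8431 = 28.83 mg/L, and at the critical point k_r D_c = k_d L, so D_c = (0.246/1.41) × 28.83 = 5.031 mg/L.
x_c = v t_c = 0.637 m/s × 0.6938 d × 86400 s/d = 38180 m ≈ 38.2 km.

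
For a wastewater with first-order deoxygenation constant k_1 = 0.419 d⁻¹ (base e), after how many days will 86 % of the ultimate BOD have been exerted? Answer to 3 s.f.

t ≈ 4.69 d

y/L₀ = 1 − e^(−k_1 t) = 0.86 ⇒ e^(−k_1 t) = 0.140
t = −ln(0.140) / 0.419 = 1.966 / 0.419 = 4.692 d.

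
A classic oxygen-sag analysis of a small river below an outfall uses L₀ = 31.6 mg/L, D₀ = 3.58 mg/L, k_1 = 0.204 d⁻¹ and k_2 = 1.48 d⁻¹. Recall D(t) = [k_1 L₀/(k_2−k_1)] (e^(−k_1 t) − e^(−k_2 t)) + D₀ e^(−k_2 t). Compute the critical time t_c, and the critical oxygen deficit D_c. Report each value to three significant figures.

t_c ≈ 0.587 d; D_c ≈ 3.86 mg/L

With k_2/k_1 = 7.255 and 1 − D₀(k_2−k_1)/(k_1 L₀) = 0.2914,
t_c = ln(7.255 × 0.2914) / (1.48 − 0.204) = ln(2.114) / 1.276 = 0.7485/1.276 = 0.5866 d.
L(t_c) = L₀ e^(−k_1 t_c) = 31.6 × 0.8872 = 28.04 mg/L, and at the critical point k_2 D_c = k_1 L, so D_c = (0.204/1.48) × 28.04 = 3.864 mg/L.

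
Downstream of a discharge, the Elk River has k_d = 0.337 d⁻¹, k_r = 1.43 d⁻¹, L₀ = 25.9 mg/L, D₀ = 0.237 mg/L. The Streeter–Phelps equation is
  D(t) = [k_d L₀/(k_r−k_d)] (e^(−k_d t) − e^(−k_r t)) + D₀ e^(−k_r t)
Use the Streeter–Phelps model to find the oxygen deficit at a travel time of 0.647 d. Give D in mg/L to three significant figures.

D ≈ 3.35 mg/L

k_d L₀/(k_r−k_d) = 0.337×25.9/(1.43−0.337) = 8.728/1.093 = 7.986 mg/L.
e^(−k_d t) = e^(−0.337×0.6470) = 0.8041; e^(−k_r t) = e^(−1.43×0.6470) = 0.3964.
D = 7.986 × (0.8041 − 0.3964) + 0.237 × 0.3964 = 3.255 + 0.09396 = 3.349 mg/L.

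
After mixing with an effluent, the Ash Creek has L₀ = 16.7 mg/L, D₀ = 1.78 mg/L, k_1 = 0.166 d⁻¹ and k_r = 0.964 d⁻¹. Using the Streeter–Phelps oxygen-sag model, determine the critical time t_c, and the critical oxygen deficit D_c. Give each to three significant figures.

With k_r/k_1 = 5.807 and 1 − D₀(k_r−k_1)/(k_1 L₀) = 0.4876,
t_c = ln(5.807 × 0.4876) / (0.964 − 0.166) = ln(2.832) / 0.7980 = 1.041/0.7980 = 1.304 d.
D_c = (k_1/k_r) L₀ e^(−k_1 t_c) = (0.166/0.964) × 16.7 × e^(−0.166×1.304) = 0.1722 × 16.7 × 0.8053 = 2.316 mg/L.

t_c ≈ 1.30 d; D_c ≈ 2.32 mg/L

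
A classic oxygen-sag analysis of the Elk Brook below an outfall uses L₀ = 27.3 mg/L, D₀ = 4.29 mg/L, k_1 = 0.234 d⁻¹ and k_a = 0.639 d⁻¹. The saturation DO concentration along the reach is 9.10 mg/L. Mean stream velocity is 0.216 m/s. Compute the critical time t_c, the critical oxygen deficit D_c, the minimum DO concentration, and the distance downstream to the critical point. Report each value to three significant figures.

t_c ≈ 1.70 d; D_c ≈ 6.72 mg/L; min DO ≈ 2.38 mg/L; x_c ≈ 31.7 km

t_c = [1/(k_a−k_1)] ln[(k_a/k_1)(1 − D₀(k_a−k_1)/(k_1 L₀))]
= [1/(0.639−0.234)] ln[(0.639/0.234)(1 − 4.29×0.4050/(0.234×27.3))]
= (1/0.4050) ln[2.731 × 0.7280] = 2.469 × ln(1.988) = 2.469 × 0.6872 = 1.697 d.
D_c = (k_1/k_a) L₀ e^(−k_1 t_c) = (0.234/0.639) × 27.3 × e^(−0.234×1.697) = 0.3662 × 27.3 × 0.6723 = 6.721 mg/L.
Minimum DO = C_s − D_c = 9.10 − 6.721 = 2.379 mg/L.
x_c = v t_c = 0.216 m/s × 1.697 d × 86400 s/d = 31660 m ≈ 31.7 km.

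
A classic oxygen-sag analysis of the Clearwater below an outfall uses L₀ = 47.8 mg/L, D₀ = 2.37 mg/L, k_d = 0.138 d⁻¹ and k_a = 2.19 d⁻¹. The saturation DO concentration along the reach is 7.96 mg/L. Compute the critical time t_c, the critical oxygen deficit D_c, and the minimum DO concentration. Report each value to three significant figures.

t_c = [1/(k_a−k_d)] ln[(k_a/k_d)(1 − D₀(k_a−k_d)/(k_d L₀))]
= [1/(2.19−0.138)] ln[(2.19/0.138)(1 − 2.37×2.052/(0.138×47.8))]
= (1/2.052) ln[15.87 × 0.2627] = 0.4873 × ln(4.170) = 0.4873 × 1.428 = 0.6958 d.
D_c = (k_d/k_a) L₀ e^(−k_d t_c) = (0.138/2.19) × 47.8 × e^(−0.138×0.6958) = 0.06301 × 47.8 × 0.9084 = 2.736 mg/L.
Minimum DO = C_s − D_c = 7.96 − 2.736 = 5.224 mg/L.

t_c ≈ 0.696 d; D_c ≈ 2.74 mg/L; min DO ≈ 5.22 mg/L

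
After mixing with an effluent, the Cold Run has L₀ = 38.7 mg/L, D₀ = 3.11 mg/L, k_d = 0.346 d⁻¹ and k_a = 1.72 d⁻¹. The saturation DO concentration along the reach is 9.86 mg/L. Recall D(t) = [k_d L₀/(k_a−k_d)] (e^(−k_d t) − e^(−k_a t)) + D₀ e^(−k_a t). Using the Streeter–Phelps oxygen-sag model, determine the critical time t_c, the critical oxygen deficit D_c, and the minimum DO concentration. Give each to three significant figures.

At the critical point dD/dt = 0, so k_d L₀ e^(−k_d t) = k_a D. Substituting D(t) from the Streeter–Phelps equation and solving for t gives
t_c = ln[(k_a/k_d)(1 − D₀(k_a−k_d)/(k_d L₀))] / (k_a−k_d).
Here k_a−k_d = 1.374 d⁻¹ and 1 − D₀(k_a−k_d)/(k_d L₀) = 1 − 3.11×1.374/(0.346×38.7) = 0.6809, so
t_c = ln(4.971 × 0.6809) / 1.374 = 1.219 / 1.374 = 0.8874 d.
L(t_c) = L₀ e^(−k_d t_c) = 38.7 × 0.7356 = 28.47 mg/L, and at the critical point k_a D_c = k_d L, so D_c = (0.346/1.72) × 28.47 = 5.727 mg/L.
Minimum DO = C_s − D_c = 9.86 − 5.727 = 4.133 mg/L.

t_c ≈ 0.887 d; D_c ≈ 5.73 mg/L; min DO ≈ 4.13 mg/L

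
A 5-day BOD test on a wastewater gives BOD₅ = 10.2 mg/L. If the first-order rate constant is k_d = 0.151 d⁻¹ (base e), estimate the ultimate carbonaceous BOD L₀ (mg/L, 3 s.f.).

L₀ ≈ 19.2 mg/L

BOD₅ = L₀(1 − e^(−5k_d)) ⇒ L₀ = BOD₅ / (1 − e^(−5×0.151))
= 10.2 / (1 − 0.4700) = 10.2 / 0.5300 = 19.25 mg/L.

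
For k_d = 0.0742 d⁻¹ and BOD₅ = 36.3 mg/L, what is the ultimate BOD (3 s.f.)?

BOD₅ = L₀(1 − e^(−5k_d)) ⇒ L₀ = BOD₅ / (1 − e^(−5×0.0742))
= 36.3 / (1 − 0.6900) = 36.3 / 0.3100 = 117.1 mg/L.

L₀ ≈ 117 mg/L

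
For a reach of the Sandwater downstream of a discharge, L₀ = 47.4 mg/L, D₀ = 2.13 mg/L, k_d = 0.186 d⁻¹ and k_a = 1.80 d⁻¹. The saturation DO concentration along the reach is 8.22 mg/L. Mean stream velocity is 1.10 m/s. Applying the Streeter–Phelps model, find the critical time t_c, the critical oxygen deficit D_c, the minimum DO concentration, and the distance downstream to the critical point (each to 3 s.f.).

t_c = [1/(k_a−k_d)] ln[(k_a/k_d)(1 − D₀(k_a−k_d)/(k_d L₀))]
= [1/(1.80−0.186)] ln[(1.80/0.186)(1 − 2.13×1.614/(0.186×47.4))]
= (1/1.614) ln[9.677 × 0.6101] = 0.6196 × ln(5.904) = 0.6196 × 1.776 = 1.100 d.
D_c = (k_d/k_a) L₀ e^(−k_d t_c) = (0.186/1.80) × 47.4 × e^(−0.186×1.100) = 0.1033 × 47.4 × 0.8150 = 3.992 mg/L.
Minimum DO = C_s − D_c = 8.22 − 3.992 = 4.228 mg/L.
x_c = v t_c = 1.10 m/s × 1.100 d × 86400 s/d = 104600 m ≈ 105 km.

t_c ≈ 1.10 d; D_c ≈ 3.99 mg/L; min DO ≈ 4.23 mg/L; x_c ≈ 105 km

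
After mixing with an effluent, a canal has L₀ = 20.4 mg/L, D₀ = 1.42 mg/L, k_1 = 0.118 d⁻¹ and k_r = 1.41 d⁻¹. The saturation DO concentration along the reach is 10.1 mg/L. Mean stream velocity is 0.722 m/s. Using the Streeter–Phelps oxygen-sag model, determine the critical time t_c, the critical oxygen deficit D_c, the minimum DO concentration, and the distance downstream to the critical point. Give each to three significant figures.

t_c ≈ 0.808 d; D_c ≈ 1.55 mg/L; min DO ≈ 8.55 mg/L; x_c ≈ 50.4 km

At the critical point dD/dt = 0, so k_1 L₀ e^(−k_1 t) = k_r D. Substituting D(t) from the Streeter–Phelps equation and solving for t gives
t_c = ln[(k_r/k_1)(1 − D₀(k_r−k_1)/(k_1 L₀))] / (k_r−k_1).
Here k_r−k_1 = 1.292 d⁻¹ and 1 − D₀(k_r−k_1)/(k_1 L₀) = 1 − 1.42×1.292/(0.118×20.4) = 0.2379, so
t_c = ln(11.95 × 0.2379) / 1.292 = 1.045 / 1.292 = 0.8085 d.
D_c = (k_1/k_r) L₀ e^(−k_1 t_c) = (0.118/1.41) × 20.4 × e^(−0.118×0.8085) = 0.08369 × 20.4 × 0.9090 = 1.552 mg/L.
Minimum DO = C_s − D_c = 10.1 − 1.552 = 8.548 mg/L.
x_c = v t_c = 0.722 m/s × 0.8085 d × 86400 s/d = 50430 m ≈ 50.4 km.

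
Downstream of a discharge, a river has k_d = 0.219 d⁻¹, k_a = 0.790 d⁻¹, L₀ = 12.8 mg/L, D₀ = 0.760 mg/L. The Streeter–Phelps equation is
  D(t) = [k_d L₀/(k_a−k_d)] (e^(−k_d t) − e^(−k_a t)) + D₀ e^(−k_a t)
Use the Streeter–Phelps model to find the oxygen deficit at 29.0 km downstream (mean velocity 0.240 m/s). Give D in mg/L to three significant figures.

D ≈ 2.24 mg/L

Travel time t = x/v = 29.0 km / (0.240 m/s) = 29000 m / 0.240 m/s = 120800 s = 1.399 d.
k_d L₀/(k_a−k_d) = 0.219×12.8/(0.790−0.219) = 2.803/0.5710 = 4.909 mg/L.
e^(−k_d t) = e^(−0.219×1.399) = 0.7362; e^(−k_a t) = e^(−0.790×1.399) = 0.3313.
D = 4.909 × (0.7362 − 0.3313) + 0.760 × 0.3313 = 1.988 + 0.2518 = 2.240 mg/L.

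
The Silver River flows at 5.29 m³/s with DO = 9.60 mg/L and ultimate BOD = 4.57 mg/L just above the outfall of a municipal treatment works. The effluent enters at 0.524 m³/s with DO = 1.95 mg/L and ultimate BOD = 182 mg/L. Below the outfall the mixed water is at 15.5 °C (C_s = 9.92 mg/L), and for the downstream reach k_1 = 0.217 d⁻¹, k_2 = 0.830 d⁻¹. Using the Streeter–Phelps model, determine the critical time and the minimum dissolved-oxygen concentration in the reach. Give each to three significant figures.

Mixed DO = (5.29×9.60 + 0.524×1.95)/(5.29+0.524) = 51.81/5.814 = 8.911 mg/L.
Mixed L₀ = (5.29×4.57 + 0.524×182)/(5.814) = 119.5/5.814 = 20.56 mg/L.
Initial deficit D₀ = C_s − DO₀ = 9.92 − 8.911 = 1.009 mg/L.
t_c = (1/0.6130) ln[(0.830/0.217)(1 − 1.009×0.6130/(0.217×20.56))] = 1.631 × ln(3.294) = 1.945 d.
D_c = (0.217/0.830) × 20.56 × e^(−0.217×1.945) = 0.2614 × 20.56 × 0.6557 = 3.525 mg/L.
Minimum DO = 9.92 − 3.525 = 6.395 mg/L.

t_c ≈ 1.94 d; minimum DO ≈ 6.40 mg/L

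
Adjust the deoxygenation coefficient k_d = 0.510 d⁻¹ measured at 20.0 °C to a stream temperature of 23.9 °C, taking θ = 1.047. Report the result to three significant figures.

k_d(T₂) = k_d(T₁) · θ^(T₂−T₁) = 0.510 × 1.047^(23.9−20.0)
= 0.510 × 1.047^3.90 = 0.510 × 1.196 = 0.6100 d⁻¹.

k_d ≈ 0.610 d⁻¹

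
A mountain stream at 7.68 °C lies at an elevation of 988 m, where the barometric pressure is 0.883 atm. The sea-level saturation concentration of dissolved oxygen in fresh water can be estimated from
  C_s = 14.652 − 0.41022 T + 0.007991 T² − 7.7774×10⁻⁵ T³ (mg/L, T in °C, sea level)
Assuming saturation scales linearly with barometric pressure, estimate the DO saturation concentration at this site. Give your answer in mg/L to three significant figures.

At sea level: C_s = 14.652 − 0.41022×7.68 + 0.007991×7.68² − 7.7774×10⁻⁵×7.68³ = 11.94 mg/L.
Pressure correction: C_s' = 11.94 × 0.883 = 10.54 mg/L.

C_s ≈ 10.5 mg/L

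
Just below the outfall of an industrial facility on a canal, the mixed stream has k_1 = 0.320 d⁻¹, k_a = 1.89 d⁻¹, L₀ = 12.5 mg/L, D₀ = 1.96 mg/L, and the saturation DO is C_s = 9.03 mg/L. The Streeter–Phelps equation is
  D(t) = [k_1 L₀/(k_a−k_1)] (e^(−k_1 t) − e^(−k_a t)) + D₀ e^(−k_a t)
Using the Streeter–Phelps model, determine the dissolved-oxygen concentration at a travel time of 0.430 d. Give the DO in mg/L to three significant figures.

DO ≈ 7.07 mg/L

k_1 L₀/(k_a−k_1) = 0.320×12.5/(1.89−0.320) = 4.000/1.570 = 2.548 mg/L.
e^(−k_1 t) = e^(−0.320×0.4300) = 0.8714; e^(−k_a t) = e^(−1.89×0.4300) = 0.4437.
D = 2.548 × (0.8714 − 0.4437) + 1.96 × 0.4437 = 1.090 + 0.8696 = 1.959 mg/L.
DO = C_s − D = 9.03 − 1.959 = 7.071 mg/L.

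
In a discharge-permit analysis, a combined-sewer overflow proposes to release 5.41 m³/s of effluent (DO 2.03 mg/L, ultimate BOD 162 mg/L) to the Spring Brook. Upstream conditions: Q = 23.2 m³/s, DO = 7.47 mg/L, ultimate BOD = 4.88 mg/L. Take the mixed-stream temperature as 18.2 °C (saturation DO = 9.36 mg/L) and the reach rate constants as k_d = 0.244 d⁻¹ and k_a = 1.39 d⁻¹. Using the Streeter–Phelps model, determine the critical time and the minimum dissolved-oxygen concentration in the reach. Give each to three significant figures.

Mixed DO = (23.2×7.47 + 5.41×2.03)/(23.2+5.41) = 184.3/28.61 = 6.441 mg/L.
Mixed L₀ = (23.2×4.88 + 5.41×162)/(28.61) = 989.6/28.61 = 34.59 mg/L.
Initial deficit D₀ = C_s − DO₀ = 9.36 − 6.441 = 2.919 mg/L.
t_c = (1/1.146) ln[(1.39/0.244)(1 − 2.919×1.146/(0.244×34.59))] = 0.8726 × ln(3.439) = 1.078 d.
D_c = (0.244/1.39) × 34.59 × e^(−0.244×1.078) = 0.1755 × 34.59 × 0.7687 = 4.668 mg/L.
Minimum DO = 9.36 − 4.668 = 4.692 mg/L.

t_c ≈ 1.08 d; minimum DO ≈ 4.69 mg/L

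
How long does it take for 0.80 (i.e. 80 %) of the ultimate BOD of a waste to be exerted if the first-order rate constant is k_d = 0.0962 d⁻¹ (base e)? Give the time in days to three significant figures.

y/L₀ = 1 − e^(−k_d t) = 0.80 ⇒ e^(−k_d t) = 0.200
t = −ln(0.200) / 0.0962 = 1.609 / 0.0962 = 16.73 d.

t ≈ 16.7 d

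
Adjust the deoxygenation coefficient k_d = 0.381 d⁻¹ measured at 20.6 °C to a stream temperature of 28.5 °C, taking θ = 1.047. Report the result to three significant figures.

k_d ≈ 0.548 d⁻¹

k_d(T₂) = k_d(T₁) · θ^(T₂−T₁) = 0.381 × 1.047^(28.5−20.6)
= 0.381 × 1.047^7.90 = 0.381 × 1.437 = 0.5477 d⁻¹.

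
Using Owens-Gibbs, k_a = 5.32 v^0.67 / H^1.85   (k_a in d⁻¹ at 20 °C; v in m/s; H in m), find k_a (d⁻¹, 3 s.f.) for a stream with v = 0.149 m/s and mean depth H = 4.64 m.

k_a ≈ 0.0869 d⁻¹

k_a = 5.32 × 0.149^0.67 / 4.64^1.85 = 5.32 × 0.2793 / 17.10 = 0.08687 d⁻¹.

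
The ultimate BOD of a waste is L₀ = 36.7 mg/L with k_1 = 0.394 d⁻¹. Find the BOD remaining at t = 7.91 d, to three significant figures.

L_t = L₀ e^(−k_1 t) = 36.7 × e^(−0.394×7.91) = 36.7 × 0.04431 = 1.626 mg/L.

L ≈ 1.63 mg/L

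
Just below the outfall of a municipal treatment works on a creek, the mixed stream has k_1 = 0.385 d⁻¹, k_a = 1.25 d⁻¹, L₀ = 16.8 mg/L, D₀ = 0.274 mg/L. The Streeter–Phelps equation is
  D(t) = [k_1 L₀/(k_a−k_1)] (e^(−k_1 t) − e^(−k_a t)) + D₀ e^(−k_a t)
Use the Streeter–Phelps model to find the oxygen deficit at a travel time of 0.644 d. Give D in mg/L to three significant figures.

k_1 L₀/(k_a−k_1) = 0.385×16.8/(1.25−0.385) = 6.468/0.8650 = 7.477 mg/L.
e^(−k_1 t) = e^(−0.385×0.6440) = 0.7804; e^(−k_a t) = e^(−1.25×0.6440) = 0.4471.
D = 7.477 × (0.7804 − 0.4471) + 0.274 × 0.4471 = 2.492 + 0.1225 = 2.615 mg/L.

D ≈ 2.61 mg/L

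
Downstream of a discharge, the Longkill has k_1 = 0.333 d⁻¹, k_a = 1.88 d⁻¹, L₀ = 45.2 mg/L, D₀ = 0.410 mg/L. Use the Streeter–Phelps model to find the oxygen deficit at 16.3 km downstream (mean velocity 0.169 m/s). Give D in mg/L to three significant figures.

D ≈ 5.57 mg/L

Travel time t = x/v = 16.3 km / (0.169 m/s) = 16300 m / 0.169 m/s = 96450 s = 1.116 d.
k_1 L₀/(k_a−k_1) = 0.333×45.2/(1.88−0.333) = 15.05/1.547 = 9.730 mg/L.
e^(−k_1 t) = e^(−0.333×1.116) = 0.6895; e^(−k_a t) = e^(−1.88×1.116) = 0.1226.
D = 9.730 × (0.6895 − 0.1226) + 0.410 × 0.1226 = 5.516 + 0.05027 = 5.566 mg/L.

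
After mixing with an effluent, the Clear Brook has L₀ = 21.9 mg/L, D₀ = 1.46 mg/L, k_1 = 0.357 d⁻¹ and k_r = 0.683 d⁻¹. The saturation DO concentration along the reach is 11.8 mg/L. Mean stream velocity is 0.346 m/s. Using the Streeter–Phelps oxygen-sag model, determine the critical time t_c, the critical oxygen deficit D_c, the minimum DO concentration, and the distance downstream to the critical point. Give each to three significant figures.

At the critical point dD/dt = 0, so k_1 L₀ e^(−k_1 t) = k_r D. Substituting D(t) from the Streeter–Phelps equation and solving for t gives
t_c = ln[(k_r/k_1)(1 − D₀(k_r−k_1)/(k_1 L₀))] / (k_r−k_1).
Here k_r−k_1 = 0.3260 d⁻¹ and 1 − D₀(k_r−k_1)/(k_1 L₀) = 1 − 1.46×0.3260/(0.357×21.9) = 0.9391, so
t_c = ln(1.913 × 0.9391) / 0.3260 = 0.5859 / 0.3260 = 1.797 d.
L(t_c) = L₀ e^(−k_1 t_c) = 21.9 × 0.5264 = 11.53 mg/L, and at the critical point k_r D_c = k_1 L, so D_c = (0.357/0.683) × 11.53 = 6.026 mg/L.
Minimum DO = C_s − D_c = 11.8 − 6.026 = 5.774 mg/L.
x_c = v t_c = 0.346 m/s × 1.797 d × 86400 s/d = 53730 m ≈ 53.7 km.

t_c ≈ 1.80 d; D_c ≈ 6.03 mg/L; min DO ≈ 5.77 mg/L; x_c ≈ 53.7 km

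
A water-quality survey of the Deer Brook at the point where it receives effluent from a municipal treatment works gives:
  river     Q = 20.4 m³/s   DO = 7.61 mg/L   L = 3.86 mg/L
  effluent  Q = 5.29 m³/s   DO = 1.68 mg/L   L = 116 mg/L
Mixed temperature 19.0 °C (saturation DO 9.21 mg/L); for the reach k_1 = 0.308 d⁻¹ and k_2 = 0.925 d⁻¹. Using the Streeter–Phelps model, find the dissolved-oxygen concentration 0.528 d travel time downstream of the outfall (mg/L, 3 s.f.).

DO ≈ 4.30 mg/L

Mixed DO = (20.4×7.61 + 5.29×1.68)/(20.4+5.29) = 164.1/25.69 = 6.389 mg/L.
Mixed L₀ = (20.4×3.86 + 5.29×116)/(25.69) = 692.4/25.69 = 26.95 mg/L.
Initial deficit D₀ = C_s − DO₀ = 9.21 − 6.389 = 2.821 mg/L.
D(0.528) = [0.308×26.95/(0.925−0.308)](e^(−0.308×0.528) − e^(−0.925×0.528)) + 2.821 e^(−0.925×0.528)
= 13.45 × (0.8499 − 0.6136) + 2.821 × 0.6136 = 4.910 mg/L.
DO = 9.21 − 4.910 = 4.300 mg/L.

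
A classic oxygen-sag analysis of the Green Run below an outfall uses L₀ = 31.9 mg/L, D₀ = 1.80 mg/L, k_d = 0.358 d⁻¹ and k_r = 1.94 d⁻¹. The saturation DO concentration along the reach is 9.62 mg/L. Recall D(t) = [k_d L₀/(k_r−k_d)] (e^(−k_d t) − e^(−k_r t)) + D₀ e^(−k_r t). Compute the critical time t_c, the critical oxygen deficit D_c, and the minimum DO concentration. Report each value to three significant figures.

With k_r/k_d = 5.419 and 1 − D₀(k_r−k_d)/(k_d L₀) = 0.7507,
t_c = ln(5.419 × 0.7507) / (1.94 − 0.358) = ln(4.068) / 1.582 = 1.403/1.582 = 0.8869 d.
L(t_c) = L₀ e^(−k_d t_c) = 31.9 × 0.7280 = 23.22 mg/L, and at the critical point k_r D_c = k_d L, so D_c = (0.358/1.94) × 23.22 = 4.285 mg/L.
Minimum DO = C_s − D_c = 9.62 − 4.285 = 5.335 mg/L.

t_c ≈ 0.887 d; D_c ≈ 4.29 mg/L; min DO ≈ 5.33 mg/L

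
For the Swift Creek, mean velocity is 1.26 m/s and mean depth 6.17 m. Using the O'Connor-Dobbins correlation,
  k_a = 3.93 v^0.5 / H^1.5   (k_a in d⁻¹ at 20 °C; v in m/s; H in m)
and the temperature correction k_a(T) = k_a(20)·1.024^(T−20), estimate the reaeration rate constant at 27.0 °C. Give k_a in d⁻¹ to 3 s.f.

k_a(20) = 3.93 × 1.26^0.5 / 6.17^1.5 = 3.93 × 1.122 / 15.33 = 0.2878 d⁻¹.
k_a(27.0) = 0.2878 × 1.024^(27.0−20) = 0.2878 × 1.181 = 0.3398 d⁻¹.

k_a ≈ 0.340 d⁻¹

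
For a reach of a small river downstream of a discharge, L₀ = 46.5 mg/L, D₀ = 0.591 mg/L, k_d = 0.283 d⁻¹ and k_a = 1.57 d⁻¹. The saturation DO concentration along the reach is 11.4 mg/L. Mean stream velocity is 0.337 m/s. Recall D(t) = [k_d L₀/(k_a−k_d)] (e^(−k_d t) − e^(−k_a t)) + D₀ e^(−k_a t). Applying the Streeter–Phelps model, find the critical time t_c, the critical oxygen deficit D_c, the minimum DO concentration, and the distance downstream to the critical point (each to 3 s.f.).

t_c ≈ 1.29 d; D_c ≈ 5.83 mg/L; min DO ≈ 5.57 mg/L; x_c ≈ 37.4 km

t_c = [1/(k_a−k_d)] ln[(k_a/k_d)(1 − D₀(k_a−k_d)/(k_d L₀))]
= [1/(1.57−0.283)] ln[(1.57/0.283)(1 − 0.591×1.287/(0.283×46.5))]
= (1/1.287) ln[5.548 × 0.9422] = 0.7770 × ln(5.227) = 0.7770 × 1.654 = 1.285 d.
D_c = (k_d/k_a) L₀ e^(−k_d t_c) = (0.283/1.57) × 46.5 × e^(−0.283×1.285) = 0.1803 × 46.5 × 0.6951 = 5.826 mg/L.
Minimum DO = C_s − D_c = 11.4 − 5.826 = 5.574 mg/L.
x_c = v t_c = 0.337 m/s × 1.285 d × 86400 s/d = 37420 m ≈ 37.4 km.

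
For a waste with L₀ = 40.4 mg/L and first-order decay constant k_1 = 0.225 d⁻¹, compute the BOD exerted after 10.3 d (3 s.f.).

y ≈ 36.4 mg/L

y_t = L₀(1 − e^(−k_1 t)) = 40.4 × (1 − e^(−0.225×10.3))
= 40.4 × (1 − 0.09852) = 40.4 × 0.9015 = 36.42 mg/L.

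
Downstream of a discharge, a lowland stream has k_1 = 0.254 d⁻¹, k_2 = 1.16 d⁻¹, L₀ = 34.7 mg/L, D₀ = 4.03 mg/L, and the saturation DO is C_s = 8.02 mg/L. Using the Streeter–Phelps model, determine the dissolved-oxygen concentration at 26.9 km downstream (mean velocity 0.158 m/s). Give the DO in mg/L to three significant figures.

Travel time t = x/v = 26.9 km / (0.158 m/s) = 26900 m / 0.158 m/s = 170300 s = 1.971 d.
k_1 L₀/(k_2−k_1) = 0.254×34.7/(1.16−0.254) = 8.814/0.9060 = 9.728 mg/L.
e^(−k_1 t) = e^(−0.254×1.971) = 0.6062; e^(−k_2 t) = e^(−1.16×1.971) = 0.1017.
D = 9.728 × (0.6062 − 0.1017) + 4.03 × 0.1017 = 4.908 + 0.4098 = 5.318 mg/L.
DO = C_s − D = 8.02 − 5.318 = 2.702 mg/L.

DO ≈ 2.70 mg/L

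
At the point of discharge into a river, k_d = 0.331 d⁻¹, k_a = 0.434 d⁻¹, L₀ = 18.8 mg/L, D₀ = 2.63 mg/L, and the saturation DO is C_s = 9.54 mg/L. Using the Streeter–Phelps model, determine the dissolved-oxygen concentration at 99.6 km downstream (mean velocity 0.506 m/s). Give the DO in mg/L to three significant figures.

Travel time t = x/v = 99.6 km / (0.506 m/s) = 99600 m / 0.506 m/s = 196800 s = 2.278 d.
k_d L₀/(k_a−k_d) = 0.331×18.8/(0.434−0.331) = 6.223/0.1030 = 60.42 mg/L.
e^(−k_d t) = e^(−0.331×2.278) = 0.4704; e^(−k_a t) = e^(−0.434×2.278) = 0.3720.
D = 60.42 × (0.4704 − 0.3720) + 2.63 × 0.3720 = 5.945 + 0.9785 = 6.923 mg/L.
DO = C_s − D = 9.54 − 6.923 = 2.617 mg/L.

DO ≈ 2.62 mg/L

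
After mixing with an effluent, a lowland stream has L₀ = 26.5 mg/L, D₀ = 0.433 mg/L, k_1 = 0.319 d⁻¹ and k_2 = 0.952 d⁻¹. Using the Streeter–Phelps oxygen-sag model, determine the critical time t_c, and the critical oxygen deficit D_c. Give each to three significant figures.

t_c ≈ 1.68 d; D_c ≈ 5.20 mg/L

At the critical point dD/dt = 0, so k_1 L₀ e^(−k_1 t) = k_2 D. Substituting D(t) from the Streeter–Phelps equation and solving for t gives
t_c = ln[(k_2/k_1)(1 − D₀(k_2−k_1)/(k_1 L₀))] / (k_2−k_1).
Here k_2−k_1 = 0.6330 d⁻¹ and 1 − D₀(k_2−k_1)/(k_1 L₀) = 1 − 0.433×0.6330/(0.319×26.5) = 0.9676, so
t_c = ln(2.984 × 0.9676) / 0.6330 = 1.060 / 0.6330 = 1.675 d.
L(t_c) = L₀ e^(−k_1 t_c) = 26.5 × 0.5860 = 15.53 mg/L, and at the critical point k_2 D_c = k_1 L, so D_c = (0.319/0.952) × 15.53 = 5.204 mg/L.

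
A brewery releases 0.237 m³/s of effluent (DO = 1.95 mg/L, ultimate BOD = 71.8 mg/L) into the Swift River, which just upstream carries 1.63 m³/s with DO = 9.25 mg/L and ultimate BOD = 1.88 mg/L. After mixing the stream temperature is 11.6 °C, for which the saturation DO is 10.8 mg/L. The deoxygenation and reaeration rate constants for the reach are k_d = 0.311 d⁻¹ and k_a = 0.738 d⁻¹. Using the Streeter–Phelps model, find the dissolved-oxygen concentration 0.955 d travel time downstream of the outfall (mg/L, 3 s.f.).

DO ≈ 7.63 mg/L

Mixed DO = (1.63×9.25 + 0.237×1.95)/(1.63+0.237) = 15.54/1.867 = 8.323 mg/L.
Mixed L₀ = (1.63×1.88 + 0.237×71.8)/(1.867) = 20.08/1.867 = 10.76 mg/L.
Initial deficit D₀ = C_s − DO₀ = 10.8 − 8.323 = 2.477 mg/L.
D(0.955) = [0.311×10.76/(0.738−0.311)](e^(−0.311×0.955) − e^(−0.738×0.955)) + 2.477 e^(−0.738×0.955)
= 7.834 × (0.7430 − 0.4942) + 2.477 × 0.4942 = 3.173 mg/L.
DO = 10.8 − 3.173 = 7.627 mg/L.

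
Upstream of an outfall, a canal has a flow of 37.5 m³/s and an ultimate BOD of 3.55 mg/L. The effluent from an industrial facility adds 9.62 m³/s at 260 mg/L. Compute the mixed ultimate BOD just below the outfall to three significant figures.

Flow-weighted mixing: C = (Q_r C_r + Q_w C_w)/(Q_r + Q_w)
= (37.5×3.55 + 9.62×260)/(37.5 + 9.62) = 2634/47.12 = 55.91 mg/L.

55.9 mg/L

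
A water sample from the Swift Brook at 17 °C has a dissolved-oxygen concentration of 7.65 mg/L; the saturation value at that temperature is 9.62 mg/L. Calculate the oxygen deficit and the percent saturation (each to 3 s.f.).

D = C_s − C = 9.62 − 7.65 = 1.97 mg/L.
% saturation = 7.65/9.62 × 100 = 79.5 %.

D ≈ 1.97 mg/L; 79.5 % saturation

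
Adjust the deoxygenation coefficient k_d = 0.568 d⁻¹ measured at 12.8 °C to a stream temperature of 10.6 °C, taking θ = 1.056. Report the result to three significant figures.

k_d ≈ 0.504 d⁻¹

k_d(T₂) = k_d(T₁) · θ^(T₂−T₁) = 0.568 × 1.056^(10.6−12.8)
= 0.568 × 1.056^-2.20 = 0.568 × 0.8870 = 0.5038 d⁻¹.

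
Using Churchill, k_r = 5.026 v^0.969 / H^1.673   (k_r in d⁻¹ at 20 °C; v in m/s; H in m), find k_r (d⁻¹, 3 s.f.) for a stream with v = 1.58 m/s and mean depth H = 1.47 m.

k_r ≈ 4.11 d⁻¹

k_r = 5.026 × 1.58^0.969 / 1.47^1.673 = 5.026 × 1.558 / 1.905 = 4.110 d⁻¹.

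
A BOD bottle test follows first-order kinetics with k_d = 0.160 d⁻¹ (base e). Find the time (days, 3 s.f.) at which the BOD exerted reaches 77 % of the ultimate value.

y/L₀ = 1 − e^(−k_d t) = 0.77 ⇒ e^(−k_d t) = 0.230
t = −ln(0.230) / 0.160 = 1.470 / 0.160 = 9.185 d.

t ≈ 9.19 d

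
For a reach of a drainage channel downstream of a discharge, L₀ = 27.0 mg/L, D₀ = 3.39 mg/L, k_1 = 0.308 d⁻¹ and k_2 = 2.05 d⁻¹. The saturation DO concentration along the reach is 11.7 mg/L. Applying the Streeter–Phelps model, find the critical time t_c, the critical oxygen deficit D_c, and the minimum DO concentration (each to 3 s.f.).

With k_2/k_1 = 6.656 and 1 − D₀(k_2−k_1)/(k_1 L₀) = 0.2899,
t_c = ln(6.656 × 0.2899) / (2.05 − 0.308) = ln(1.929) / 1.742 = 0.6572/1.742 = 0.3773 d.
D_c = (k_1/k_2) L₀ e^(−k_1 t_c) = (0.308/2.05) × 27.0 × e^(−0.308×0.3773) = 0.1502 × 27.0 × 0.8903 = 3.612 mg/L.
Minimum DO = C_s − D_c = 11.7 − 3.612 = 8.088 mg/L.

t_c ≈ 0.377 d; D_c ≈ 3.61 mg/L; min DO ≈ 8.09 mg/L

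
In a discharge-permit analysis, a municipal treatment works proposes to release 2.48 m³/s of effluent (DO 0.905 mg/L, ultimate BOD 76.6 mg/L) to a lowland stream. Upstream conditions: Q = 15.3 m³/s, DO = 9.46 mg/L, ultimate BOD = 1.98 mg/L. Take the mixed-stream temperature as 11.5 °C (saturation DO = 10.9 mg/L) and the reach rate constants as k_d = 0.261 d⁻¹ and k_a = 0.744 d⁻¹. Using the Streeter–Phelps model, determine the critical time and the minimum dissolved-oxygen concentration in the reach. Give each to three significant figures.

Mixed DO = (15.3×9.46 + 2.48×0.905)/(15.3+2.48) = 147.0/17.78 = 8.267 mg/L.
Mixed L₀ = (15.3×1.98 + 2.48×76.6)/(17.78) = 220.3/17.78 = 12.39 mg/L.
Initial deficit D₀ = C_s − DO₀ = 10.9 − 8.267 = 2.633 mg/L.
t_c = (1/0.4830) ln[(0.744/0.261)(1 − 2.633×0.4830/(0.261×12.39))] = 2.070 × ln(1.729) = 1.134 d.
D_c = (0.261/0.744) × 12.39 × e^(−0.261×1.134) = 0.3508 × 12.39 × 0.7438 = 3.233 mg/L.
Minimum DO = 10.9 − 3.233 = 7.667 mg/L.

t_c ≈ 1.13 d; minimum DO ≈ 7.67 mg/L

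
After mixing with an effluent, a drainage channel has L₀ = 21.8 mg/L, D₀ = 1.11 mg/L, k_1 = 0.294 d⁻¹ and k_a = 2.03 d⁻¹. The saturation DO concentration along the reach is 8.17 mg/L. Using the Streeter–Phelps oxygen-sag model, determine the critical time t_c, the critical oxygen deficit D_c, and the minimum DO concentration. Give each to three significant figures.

t_c ≈ 0.907 d; D_c ≈ 2.42 mg/L; min DO ≈ 5.75 mg/L

With k_a/k_1 = 6.905 and 1 − D₀(k_a−k_1)/(k_1 L₀) = 0.6993,
t_c = ln(6.905 × 0.6993) / (2.03 − 0.294) = ln(4.829) / 1.736 = 1.575/1.736 = 0.9070 d.
L(t_c) = L₀ e^(−k_1 t_c) = 21.8 × 0.7659 = 16.70 mg/L, and at the critical point k_a D_c = k_1 L, so D_c = (0.294/2.03) × 16.70 = 2.418 mg/L.
Minimum DO = C_s − D_c = 8.17 − 2.418 = 5.752 mg/L.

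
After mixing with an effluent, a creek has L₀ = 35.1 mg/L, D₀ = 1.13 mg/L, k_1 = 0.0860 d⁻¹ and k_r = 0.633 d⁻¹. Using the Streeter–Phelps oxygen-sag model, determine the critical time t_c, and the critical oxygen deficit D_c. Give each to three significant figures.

t_c ≈ 3.23 d; D_c ≈ 3.61 mg/L

With k_r/k_1 = 7.360 and 1 − D₀(k_r−k_1)/(k_1 L₀) = 0.7952,
t_c = ln(7.360 × 0.7952) / (0.633 − 0.0860) = ln(5.853) / 0.5470 = 1.767/0.5470 = 3.230 d.
D_c = (k_1/k_r) L₀ e^(−k_1 t_c) = (0.0860/0.633) × 35.1 × e^(−0.0860×3.230) = 0.1359 × 35.1 × 0.7574 = 3.612 mg/L.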